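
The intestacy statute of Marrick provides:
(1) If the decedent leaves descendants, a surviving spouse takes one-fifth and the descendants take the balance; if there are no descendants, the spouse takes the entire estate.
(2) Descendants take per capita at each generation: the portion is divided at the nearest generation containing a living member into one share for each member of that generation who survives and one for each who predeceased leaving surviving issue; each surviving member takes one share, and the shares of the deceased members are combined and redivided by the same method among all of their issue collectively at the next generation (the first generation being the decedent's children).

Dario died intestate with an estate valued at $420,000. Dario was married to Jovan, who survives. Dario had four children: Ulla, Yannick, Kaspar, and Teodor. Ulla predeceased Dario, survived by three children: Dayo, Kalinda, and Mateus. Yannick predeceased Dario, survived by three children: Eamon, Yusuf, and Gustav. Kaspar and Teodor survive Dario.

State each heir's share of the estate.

Jovan takes one-fifth of $420,000 = $84,000. The remaining $336,000 passes to the descendants.
The descendants' portion ($336,000) is divided at the children's generation into 4 shares of $84,000. Kaspar and Teodor each take $84,000. The 2 shares of the deceased (Ulla and Yannick) are combined into a pool of $168,000.
That pool ($168,000) is divided at the grandchildren's generation equally among Dayo, Kalinda, Mateus, Eamon, Yusuf, and Gustav: $28,000 each.

Jovan: $84,000; Dayo: $28,000; Kalinda: $28,000; Mateus: $28,000; Eamon: $28,000; Yusuf: $28,000; Gustav: $28,000; Kaspar: $84,000; Teodor: $84,000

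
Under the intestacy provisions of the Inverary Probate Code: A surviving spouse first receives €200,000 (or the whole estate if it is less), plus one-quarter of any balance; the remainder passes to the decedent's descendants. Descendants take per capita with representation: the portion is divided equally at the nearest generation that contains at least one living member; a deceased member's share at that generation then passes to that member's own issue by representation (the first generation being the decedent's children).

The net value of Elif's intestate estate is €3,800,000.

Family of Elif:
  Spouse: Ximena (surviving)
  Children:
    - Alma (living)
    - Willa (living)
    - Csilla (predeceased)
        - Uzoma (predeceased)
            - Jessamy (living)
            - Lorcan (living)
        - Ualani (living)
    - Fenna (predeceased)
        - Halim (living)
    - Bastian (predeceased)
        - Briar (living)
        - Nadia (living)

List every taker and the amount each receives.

Ximena first takes €200,000, leaving a balance of €3,600,000. Ximena then takes one-quarter of the balance (€900,000), for a total of €1,100,000. The remaining €2,700,000 passes to the descendants.
The descendants' portion (€2,700,000) is divided into 5 shares of €540,000: Alma and Willa each take €540,000; Csilla's €540,000 share passes to Csilla's issue; Fenna's €540,000 share passes to Fenna's issue; Bastian's €540,000 share passes to Bastian's issue.
Csilla's share (€540,000) is divided into 2 shares of €270,000: Ualani takes €270,000; Uzoma's €270,000 share passes to Uzoma's issue.
Uzoma's share (€270,000) is divided into 2 shares of €135,000: Jessamy and Lorcan each take €135,000.
Fenna's share (€540,000) passes entirely to Halim.
Bastian's share (€540,000) is divided into 2 shares of €270,000: Briar and Nadia each take €270,000.

Ximena: €1,100,000; Alma: €540,000; Willa: €540,000; Jessamy: €135,000; Lorcan: €135,000; Ualani: €270,000; Halim: €540,000; Briar: €270,000; Nadia: €270,000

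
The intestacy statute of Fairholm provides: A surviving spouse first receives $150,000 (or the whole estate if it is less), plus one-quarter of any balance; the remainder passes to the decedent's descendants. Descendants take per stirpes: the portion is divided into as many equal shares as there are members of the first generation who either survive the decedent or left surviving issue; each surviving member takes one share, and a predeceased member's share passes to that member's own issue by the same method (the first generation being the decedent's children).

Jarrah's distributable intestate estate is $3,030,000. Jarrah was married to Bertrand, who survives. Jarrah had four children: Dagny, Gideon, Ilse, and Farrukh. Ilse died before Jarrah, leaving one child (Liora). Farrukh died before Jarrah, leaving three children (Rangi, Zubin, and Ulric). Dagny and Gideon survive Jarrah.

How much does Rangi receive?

Bertrand first takes $150,000, leaving a balance of $2,880,000. Bertrand then takes one-quarter of the balance ($720,000), for a total of $870,000. The remaining $2,160,000 passes to the descendants.
The descendants' portion ($2,160,000) is divided into 4 shares of $540,000: Dagny and Gideon each take $540,000; Ilse's $540,000 share passes to Ilse's issue; Farrukh's $540,000 share passes to Farrukh's issue.
Ilse's share ($540,000) passes entirely to Liora.
Farrukh's share ($540,000) is divided into 3 shares of $180,000: Rangi, Zubin, and Ulric each take $180,000.

Rangi receives $180,000.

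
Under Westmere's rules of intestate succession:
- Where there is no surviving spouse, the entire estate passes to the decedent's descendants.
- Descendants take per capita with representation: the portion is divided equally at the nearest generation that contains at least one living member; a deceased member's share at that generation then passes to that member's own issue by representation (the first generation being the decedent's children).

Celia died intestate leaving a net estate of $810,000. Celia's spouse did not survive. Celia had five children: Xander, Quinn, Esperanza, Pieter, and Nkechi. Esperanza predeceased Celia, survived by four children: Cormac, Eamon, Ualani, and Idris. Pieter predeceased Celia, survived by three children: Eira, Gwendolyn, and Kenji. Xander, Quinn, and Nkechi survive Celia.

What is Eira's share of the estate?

Eira receives $54,000.

The entire $810,000 passes to the descendants.
That amount ($810,000) is divided into 5 shares of $162,000: Xander, Quinn, and Nkechi each take $162,000; Esperanza's $162,000 share passes to Esperanza's issue; Pieter's $162,000 share passes to Pieter's issue.
Esperanza's share ($162,000) is divided into 4 shares of $40,500: Cormac, Eamon, Ualani, and Idris each take $40,500.
Pieter's share ($162,000) is divided into 3 shares of $54,000: Eira, Gwendolyn, and Kenji each take $54,000.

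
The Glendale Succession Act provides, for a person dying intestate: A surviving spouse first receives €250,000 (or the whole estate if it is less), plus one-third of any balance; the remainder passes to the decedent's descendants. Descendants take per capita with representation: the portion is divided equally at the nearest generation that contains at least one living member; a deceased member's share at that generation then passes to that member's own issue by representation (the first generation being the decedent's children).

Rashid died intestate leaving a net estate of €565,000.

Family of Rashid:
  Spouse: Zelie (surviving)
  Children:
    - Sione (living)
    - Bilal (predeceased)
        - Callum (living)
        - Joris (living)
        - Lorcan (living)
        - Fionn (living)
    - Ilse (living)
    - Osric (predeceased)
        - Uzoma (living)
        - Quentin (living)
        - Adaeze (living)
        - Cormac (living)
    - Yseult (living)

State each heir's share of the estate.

Zelie first takes €250,000, leaving a balance of €315,000. Zelie then takes one-third of the balance (€105,000), for a total of €355,000. The remaining €210,000 passes to the descendants.
The descendants' portion (€210,000) is divided into 5 shares of €42,000: Sione, Ilse, and Yseult each take €42,000; Bilal's €42,000 share passes to Bilal's issue; Osric's €42,000 share passes to Osric's issue.
Bilal's share (€42,000) is divided into 4 shares of €10,500: Callum, Joris, Lorcan, and Fionn each take €10,500.
Osric's share (€42,000) is divided into 4 shares of €10,500: Uzoma, Quentin, Adaeze, and Cormac each take €10,500.

Zelie: €355,000; Sione: €42,000; Callum: €10,500; Joris: €10,500; Lorcan: €10,500; Fionn: €10,500; Ilse: €42,000; Uzoma: €10,500; Quentin: €10,500; Adaeze: €10,500; Cormac: €10,500; Yseult: €42,000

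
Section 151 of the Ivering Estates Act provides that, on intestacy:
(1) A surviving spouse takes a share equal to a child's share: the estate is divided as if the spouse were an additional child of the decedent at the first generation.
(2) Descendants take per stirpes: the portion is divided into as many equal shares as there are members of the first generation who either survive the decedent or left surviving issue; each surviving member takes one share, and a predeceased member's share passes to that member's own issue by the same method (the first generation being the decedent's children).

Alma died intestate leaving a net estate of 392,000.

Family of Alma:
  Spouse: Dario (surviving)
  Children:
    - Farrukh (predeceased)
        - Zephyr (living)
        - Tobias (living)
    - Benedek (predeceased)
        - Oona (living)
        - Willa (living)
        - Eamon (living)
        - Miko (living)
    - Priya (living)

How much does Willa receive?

Willa receives 24,500.

The spouse counts as an additional share at the children's level, so there are 4 primary shares of 98,000. Dario takes one such share (98,000).
The children's combined portion (294,000) is divided into 3 shares of 98,000: Priya takes 98,000; Farrukh's 98,000 share passes to Farrukh's issue; Benedek's 98,000 share passes to Benedek's issue.
Farrukh's share (98,000) is divided into 2 shares of 49,000: Zephyr and Tobias each take 49,000.
Benedek's share (98,000) is divided into 4 shares of 24,500: Oona, Willa, Eamon, and Miko each take 24,500.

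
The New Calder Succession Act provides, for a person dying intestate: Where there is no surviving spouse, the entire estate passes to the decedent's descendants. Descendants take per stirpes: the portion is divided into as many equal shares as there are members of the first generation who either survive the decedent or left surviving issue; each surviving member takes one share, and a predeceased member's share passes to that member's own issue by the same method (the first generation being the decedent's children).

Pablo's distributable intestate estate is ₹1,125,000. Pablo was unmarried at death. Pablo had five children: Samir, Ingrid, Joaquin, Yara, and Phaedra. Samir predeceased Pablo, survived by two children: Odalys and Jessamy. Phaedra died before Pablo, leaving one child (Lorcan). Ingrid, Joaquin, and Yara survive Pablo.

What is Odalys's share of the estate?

Odalys receives ₹112,500.

The entire ₹1,125,000 passes to the descendants.
That amount (₹1,125,000) is divided into 5 shares of ₹225,000: Ingrid, Joaquin, and Yara each take ₹225,000; Samir's ₹225,000 share passes to Samir's issue; Phaedra's ₹225,000 share passes to Phaedra's issue.
Samir's share (₹225,000) is divided into 2 shares of ₹112,500: Odalys and Jessamy each take ₹112,500.
Phaedra's share (₹225,000) passes entirely to Lorcan.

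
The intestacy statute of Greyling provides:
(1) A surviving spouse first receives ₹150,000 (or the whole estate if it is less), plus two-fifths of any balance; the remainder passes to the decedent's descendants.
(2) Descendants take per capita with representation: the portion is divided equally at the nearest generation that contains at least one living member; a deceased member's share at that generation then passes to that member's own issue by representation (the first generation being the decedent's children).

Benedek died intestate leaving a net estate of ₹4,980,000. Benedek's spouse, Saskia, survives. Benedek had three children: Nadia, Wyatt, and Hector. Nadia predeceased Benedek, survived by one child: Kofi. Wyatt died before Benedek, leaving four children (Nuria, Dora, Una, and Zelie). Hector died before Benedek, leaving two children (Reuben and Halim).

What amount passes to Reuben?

Saskia first takes ₹150,000, leaving a balance of ₹4,830,000. Saskia then takes two-fifths of the balance (₹1,932,000), for a total of ₹2,082,000. The remaining ₹2,898,000 passes to the descendants.
No child survives, so the initial division is made at the grandchildren's generation.
The descendants' portion (₹2,898,000) is divided into 7 shares of ₹414,000: Kofi, Nuria, Dora, Una, Zelie, Reuben, and Halim each take ₹414,000.

Reuben receives ₹414,000.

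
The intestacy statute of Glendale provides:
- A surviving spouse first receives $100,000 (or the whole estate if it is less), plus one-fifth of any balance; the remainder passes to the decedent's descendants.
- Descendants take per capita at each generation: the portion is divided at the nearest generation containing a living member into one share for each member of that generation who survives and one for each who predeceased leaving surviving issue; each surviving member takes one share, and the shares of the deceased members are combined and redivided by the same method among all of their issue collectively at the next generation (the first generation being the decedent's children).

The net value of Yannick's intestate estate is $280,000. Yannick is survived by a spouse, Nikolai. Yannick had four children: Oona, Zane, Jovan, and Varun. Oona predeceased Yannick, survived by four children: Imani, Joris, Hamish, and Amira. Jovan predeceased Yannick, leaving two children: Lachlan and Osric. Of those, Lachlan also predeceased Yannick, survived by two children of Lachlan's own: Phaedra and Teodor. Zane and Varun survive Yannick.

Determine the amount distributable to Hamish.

Hamish receives $12,000.

Nikolai first takes $100,000, leaving a balance of $180,000. Nikolai then takes one-fifth of the balance ($36,000), for a total of $136,000. The remaining $144,000 passes to the descendants.
The descendants' portion ($144,000) is divided at the children's generation into 4 shares of $36,000. Zane and Varun each take $36,000. The 2 shares of the deceased (Oona and Jovan) are combined into a pool of $72,000.
That pool ($72,000) is divided at the grandchildren's generation into 6 shares of $12,000. Imani, Joris, Hamish, Amira, and Osric each take $12,000. The remaining share for the deceased Lachlan ($12,000) is carried to the next generation.
That pool ($12,000) is divided at the great-grandchildren's generation equally among Phaedra and Teodor: $6,000 each.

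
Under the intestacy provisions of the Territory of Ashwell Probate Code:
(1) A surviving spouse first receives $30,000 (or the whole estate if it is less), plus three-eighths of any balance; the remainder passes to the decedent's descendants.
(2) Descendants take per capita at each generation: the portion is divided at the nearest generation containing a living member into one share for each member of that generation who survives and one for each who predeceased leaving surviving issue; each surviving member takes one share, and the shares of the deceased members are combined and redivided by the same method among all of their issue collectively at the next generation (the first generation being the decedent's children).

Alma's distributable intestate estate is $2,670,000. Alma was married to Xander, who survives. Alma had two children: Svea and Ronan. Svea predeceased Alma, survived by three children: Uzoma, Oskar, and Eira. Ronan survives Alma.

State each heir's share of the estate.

Xander: $1,020,000; Uzoma: $275,000; Oskar: $275,000; Eira: $275,000; Ronan: $825,000

Xander first takes $30,000, leaving a balance of $2,640,000. Xander then takes three-eighths of the balance ($990,000), for a total of $1,020,000. The remaining $1,650,000 passes to the descendants.
The descendants' portion ($1,650,000) is divided at the children's generation into 2 shares of $825,000. Ronan takes $825,000. The remaining share for the deceased Svea ($825,000) is carried to the next generation.
That pool ($825,000) is divided at the grandchildren's generation equally among Uzoma, Oskar, and Eira: $275,000 each.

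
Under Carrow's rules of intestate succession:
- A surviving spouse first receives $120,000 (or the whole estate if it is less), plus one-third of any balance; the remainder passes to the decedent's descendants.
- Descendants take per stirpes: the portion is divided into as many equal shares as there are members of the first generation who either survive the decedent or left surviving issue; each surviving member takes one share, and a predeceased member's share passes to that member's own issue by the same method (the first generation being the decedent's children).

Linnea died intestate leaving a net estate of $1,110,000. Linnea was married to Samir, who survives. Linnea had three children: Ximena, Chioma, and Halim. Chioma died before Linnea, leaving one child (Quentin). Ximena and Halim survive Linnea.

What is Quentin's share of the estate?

Quentin receives $220,000.

Samir first takes $120,000, leaving a balance of $990,000. Samir then takes one-third of the balance ($330,000), for a total of $450,000. The remaining $660,000 passes to the descendants.
The descendants' portion ($660,000) is divided into 3 shares of $220,000: Ximena and Halim each take $220,000; Chioma's $220,000 share passes to Chioma's issue.
Chioma's share ($220,000) passes entirely to Quentin.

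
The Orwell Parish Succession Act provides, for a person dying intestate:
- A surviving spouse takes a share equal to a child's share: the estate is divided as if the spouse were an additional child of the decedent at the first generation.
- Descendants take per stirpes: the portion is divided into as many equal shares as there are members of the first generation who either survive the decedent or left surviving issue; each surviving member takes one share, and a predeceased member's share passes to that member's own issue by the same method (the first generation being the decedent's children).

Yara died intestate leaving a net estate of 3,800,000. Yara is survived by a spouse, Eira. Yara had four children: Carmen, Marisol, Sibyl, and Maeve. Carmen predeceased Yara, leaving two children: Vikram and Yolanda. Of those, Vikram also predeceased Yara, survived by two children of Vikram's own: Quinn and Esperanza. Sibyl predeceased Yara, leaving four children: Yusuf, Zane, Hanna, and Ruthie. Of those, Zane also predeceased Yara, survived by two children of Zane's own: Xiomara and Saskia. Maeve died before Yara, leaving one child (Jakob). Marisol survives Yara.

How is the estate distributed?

Eira: 760,000; Quinn: 190,000; Esperanza: 190,000; Yolanda: 380,000; Marisol: 760,000; Yusuf: 190,000; Xiomara: 95,000; Saskia: 95,000; Hanna: 190,000; Ruthie: 190,000; Jakob: 760,000

The spouse counts as an additional share at the children's level, so there are 5 primary shares of 760,000. Eira takes one such share (760,000).
The children's combined portion (3,040,000) is divided into 4 shares of 760,000: Marisol takes 760,000; Carmen's 760,000 share passes to Carmen's issue; Sibyl's 760,000 share passes to Sibyl's issue; Maeve's 760,000 share passes to Maeve's issue.
Carmen's share (760,000) is divided into 2 shares of 380,000: Yolanda takes 380,000; Vikram's 380,000 share passes to Vikram's issue.
Vikram's share (380,000) is divided into 2 shares of 190,000: Quinn and Esperanza each take 190,000.
Sibyl's share (760,000) is divided into 4 shares of 190,000: Yusuf, Hanna, and Ruthie each take 190,000; Zane's 190,000 share passes to Zane's issue.
Zane's share (190,000) is divided into 2 shares of 95,000: Xiomara and Saskia each take 95,000.
Maeve's share (760,000) passes entirely to Jakob.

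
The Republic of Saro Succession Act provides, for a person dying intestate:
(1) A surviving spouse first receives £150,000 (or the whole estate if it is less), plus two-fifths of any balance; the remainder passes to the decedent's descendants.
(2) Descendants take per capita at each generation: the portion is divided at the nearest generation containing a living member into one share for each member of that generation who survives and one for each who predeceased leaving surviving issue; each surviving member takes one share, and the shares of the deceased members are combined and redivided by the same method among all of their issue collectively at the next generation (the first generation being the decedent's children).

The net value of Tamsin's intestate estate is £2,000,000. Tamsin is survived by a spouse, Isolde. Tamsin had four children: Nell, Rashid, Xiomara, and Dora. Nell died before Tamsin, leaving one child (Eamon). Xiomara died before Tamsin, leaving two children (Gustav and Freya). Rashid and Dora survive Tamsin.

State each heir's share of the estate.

Isolde: £890,000; Eamon: £185,000; Rashid: £277,500; Gustav: £185,000; Freya: £185,000; Dora: £277,500

Isolde first takes £150,000, leaving a balance of £1,850,000. Isolde then takes two-fifths of the balance (£740,000), for a total of £890,000. The remaining £1,110,000 passes to the descendants.
The descendants' portion (£1,110,000) is divided at the children's generation into 4 shares of £277,500. Rashid and Dora each take £277,500. The 2 shares of the deceased (Nell and Xiomara) are combined into a pool of £555,000.
That pool (£555,000) is divided at the grandchildren's generation equally among Eamon, Gustav, and Freya: £185,000 each.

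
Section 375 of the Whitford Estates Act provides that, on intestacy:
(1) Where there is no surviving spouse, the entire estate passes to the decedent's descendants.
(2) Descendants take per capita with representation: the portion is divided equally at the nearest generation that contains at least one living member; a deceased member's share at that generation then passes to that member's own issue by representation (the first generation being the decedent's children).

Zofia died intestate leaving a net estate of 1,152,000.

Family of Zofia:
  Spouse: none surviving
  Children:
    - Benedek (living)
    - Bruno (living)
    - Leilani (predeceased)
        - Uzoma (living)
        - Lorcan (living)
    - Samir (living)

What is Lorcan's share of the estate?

The entire 1,152,000 passes to the descendants.
That amount (1,152,000) is divided into 4 shares of 288,000: Benedek, Bruno, and Samir each take 288,000; Leilani's 288,000 share passes to Leilani's issue.
Leilani's share (288,000) is divided into 2 shares of 144,000: Uzoma and Lorcan each take 144,000.

Lorcan receives 144,000.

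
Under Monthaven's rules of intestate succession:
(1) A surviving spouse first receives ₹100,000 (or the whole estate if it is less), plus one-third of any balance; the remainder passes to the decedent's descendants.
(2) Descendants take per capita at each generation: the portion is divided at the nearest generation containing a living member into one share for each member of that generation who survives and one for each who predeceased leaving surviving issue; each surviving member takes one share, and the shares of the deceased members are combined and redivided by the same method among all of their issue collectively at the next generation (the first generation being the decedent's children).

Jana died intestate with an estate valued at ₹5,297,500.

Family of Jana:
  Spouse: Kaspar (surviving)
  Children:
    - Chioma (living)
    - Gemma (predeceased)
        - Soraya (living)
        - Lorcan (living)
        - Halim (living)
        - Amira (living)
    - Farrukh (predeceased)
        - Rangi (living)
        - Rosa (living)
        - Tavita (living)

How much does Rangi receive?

Rangi receives ₹330,000.

Kaspar first takes ₹100,000, leaving a balance of ₹5,197,500. Kaspar then takes one-third of the balance (₹1,732,500), for a total of ₹1,832,500. The remaining ₹3,465,000 passes to the descendants.
The descendants' portion (₹3,465,000) is divided at the children's generation into 3 shares of ₹1,155,000. Chioma takes ₹1,155,000. The 2 shares of the deceased (Gemma and Farrukh) are combined into a pool of ₹2,310,000.
That pool (₹2,310,000) is divided at the grandchildren's generation equally among Soraya, Lorcan, Halim, Amira, Rangi, Rosa, and Tavita: ₹330,000 each.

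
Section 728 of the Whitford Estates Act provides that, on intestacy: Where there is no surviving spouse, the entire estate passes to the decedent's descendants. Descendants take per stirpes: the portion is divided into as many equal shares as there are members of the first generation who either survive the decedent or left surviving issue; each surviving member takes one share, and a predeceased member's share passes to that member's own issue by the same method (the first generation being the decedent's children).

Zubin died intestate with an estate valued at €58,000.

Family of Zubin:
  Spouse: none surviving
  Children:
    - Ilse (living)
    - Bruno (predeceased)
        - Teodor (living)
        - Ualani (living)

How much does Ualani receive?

The entire €58,000 passes to the descendants.
That amount (€58,000) is divided into 2 shares of €29,000: Ilse takes €29,000; Bruno's €29,000 share passes to Bruno's issue.
Bruno's share (€29,000) is divided into 2 shares of €14,500: Teodor and Ualani each take €14,500.

Ualani receives €14,500.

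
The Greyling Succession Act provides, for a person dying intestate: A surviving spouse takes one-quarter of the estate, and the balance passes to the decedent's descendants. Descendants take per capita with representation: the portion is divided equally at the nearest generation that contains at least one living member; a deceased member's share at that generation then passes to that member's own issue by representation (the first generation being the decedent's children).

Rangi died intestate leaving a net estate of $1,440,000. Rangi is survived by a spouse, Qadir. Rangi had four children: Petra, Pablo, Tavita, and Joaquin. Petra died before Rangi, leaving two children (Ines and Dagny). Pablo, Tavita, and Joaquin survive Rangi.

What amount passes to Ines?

Ines receives $135,000.

Qadir takes one-quarter of $1,440,000 = $360,000. The remaining $1,080,000 passes to the descendants.
The descendants' portion ($1,080,000) is divided into 4 shares of $270,000: Pablo, Tavita, and Joaquin each take $270,000; Petra's $270,000 share passes to Petra's issue.
Petra's share ($270,000) is divided into 2 shares of $135,000: Ines and Dagny each take $135,000.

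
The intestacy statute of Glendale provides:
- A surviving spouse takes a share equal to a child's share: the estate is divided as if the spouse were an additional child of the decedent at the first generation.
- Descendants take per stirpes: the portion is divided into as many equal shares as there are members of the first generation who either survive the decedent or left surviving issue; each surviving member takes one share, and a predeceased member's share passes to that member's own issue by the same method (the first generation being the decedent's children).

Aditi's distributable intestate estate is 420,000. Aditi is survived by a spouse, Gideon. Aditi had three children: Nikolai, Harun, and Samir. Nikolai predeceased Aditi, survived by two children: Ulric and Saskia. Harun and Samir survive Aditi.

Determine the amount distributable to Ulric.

Ulric receives 52,500.

The spouse counts as an additional share at the children's level, so there are 4 primary shares of 105,000. Gideon takes one such share (105,000).
The children's combined portion (315,000) is divided into 3 shares of 105,000: Harun and Samir each take 105,000; Nikolai's 105,000 share passes to Nikolai's issue.
Nikolai's share (105,000) is divided into 2 shares of 52,500: Ulric and Saskia each take 52,500.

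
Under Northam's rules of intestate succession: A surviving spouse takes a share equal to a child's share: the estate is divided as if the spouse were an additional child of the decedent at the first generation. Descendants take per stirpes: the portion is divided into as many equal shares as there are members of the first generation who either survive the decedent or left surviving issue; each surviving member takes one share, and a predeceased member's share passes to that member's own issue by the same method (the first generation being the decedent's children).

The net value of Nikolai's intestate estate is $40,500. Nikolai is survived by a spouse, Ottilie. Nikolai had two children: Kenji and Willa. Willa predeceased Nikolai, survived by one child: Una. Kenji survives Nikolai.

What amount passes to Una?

The spouse counts as an additional share at the children's level, so there are 3 primary shares of $13,500. Ottilie takes one such share ($13,500).
The children's combined portion ($27,000) is divided into 2 shares of $13,500: Kenji takes $13,500; Willa's $13,500 share passes to Willa's issue.
Willa's share ($13,500) passes entirely to Una.

Una receives $13,500.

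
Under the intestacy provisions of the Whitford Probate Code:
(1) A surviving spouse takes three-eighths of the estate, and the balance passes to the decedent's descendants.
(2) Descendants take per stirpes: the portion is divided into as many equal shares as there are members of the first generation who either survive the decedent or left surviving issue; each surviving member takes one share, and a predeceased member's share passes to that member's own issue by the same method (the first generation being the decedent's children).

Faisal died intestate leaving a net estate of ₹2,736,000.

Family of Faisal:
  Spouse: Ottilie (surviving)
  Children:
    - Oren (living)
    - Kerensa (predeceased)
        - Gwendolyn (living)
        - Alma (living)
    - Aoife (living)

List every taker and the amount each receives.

Ottilie: ₹1,026,000; Oren: ₹570,000; Gwendolyn: ₹285,000; Alma: ₹285,000; Aoife: ₹570,000

Ottilie takes three-eighths of ₹2,736,000 = ₹1,026,000. The remaining ₹1,710,000 passes to the descendants.
The descendants' portion (₹1,710,000) is divided into 3 shares of ₹570,000: Oren and Aoife each take ₹570,000; Kerensa's ₹570,000 share passes to Kerensa's issue.
Kerensa's share (₹570,000) is divided into 2 shares of ₹285,000: Gwendolyn and Alma each take ₹285,000.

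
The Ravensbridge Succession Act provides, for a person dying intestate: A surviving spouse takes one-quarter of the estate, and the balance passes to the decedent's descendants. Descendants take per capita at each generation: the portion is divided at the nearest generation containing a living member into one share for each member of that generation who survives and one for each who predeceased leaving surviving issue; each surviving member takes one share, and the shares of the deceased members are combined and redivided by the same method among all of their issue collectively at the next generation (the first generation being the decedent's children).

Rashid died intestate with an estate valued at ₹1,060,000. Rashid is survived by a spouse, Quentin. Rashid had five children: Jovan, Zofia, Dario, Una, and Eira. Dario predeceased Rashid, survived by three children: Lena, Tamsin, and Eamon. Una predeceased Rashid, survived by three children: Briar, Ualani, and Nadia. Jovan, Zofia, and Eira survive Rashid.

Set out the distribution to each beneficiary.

Quentin takes one-quarter of ₹1,060,000 = ₹265,000. The remaining ₹795,000 passes to the descendants.
The descendants' portion (₹795,000) is divided at the children's generation into 5 shares of ₹159,000. Jovan, Zofia, and Eira each take ₹159,000. The 2 shares of the deceased (Dario and Una) are combined into a pool of ₹318,000.
That pool (₹318,000) is divided at the grandchildren's generation equally among Lena, Tamsin, Eamon, Briar, Ualani, and Nadia: ₹53,000 each.

Quentin: ₹265,000; Jovan: ₹159,000; Zofia: ₹159,000; Lena: ₹53,000; Tamsin: ₹53,000; Eamon: ₹53,000; Briar: ₹53,000; Ualani: ₹53,000; Nadia: ₹53,000; Eira: ₹159,000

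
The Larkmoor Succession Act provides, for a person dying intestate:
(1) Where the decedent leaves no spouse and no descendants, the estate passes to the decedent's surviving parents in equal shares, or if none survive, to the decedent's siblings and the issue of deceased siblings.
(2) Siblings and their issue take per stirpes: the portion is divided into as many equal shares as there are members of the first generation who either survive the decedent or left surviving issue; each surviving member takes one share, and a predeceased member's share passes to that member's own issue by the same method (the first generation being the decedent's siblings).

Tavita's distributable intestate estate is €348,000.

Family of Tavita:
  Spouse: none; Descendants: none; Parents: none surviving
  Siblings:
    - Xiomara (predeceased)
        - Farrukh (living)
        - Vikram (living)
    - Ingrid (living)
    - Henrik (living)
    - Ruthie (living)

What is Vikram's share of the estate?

The entire €348,000 passes to the siblings and their issue.
That amount (€348,000) is divided into 4 shares of €87,000: Ingrid, Henrik, and Ruthie each take €87,000; Xiomara's €87,000 share passes to Xiomara's issue.
Xiomara's share (€87,000) is divided into 2 shares of €43,500: Farrukh and Vikram each take €43,500.

Vikram receives €43,500.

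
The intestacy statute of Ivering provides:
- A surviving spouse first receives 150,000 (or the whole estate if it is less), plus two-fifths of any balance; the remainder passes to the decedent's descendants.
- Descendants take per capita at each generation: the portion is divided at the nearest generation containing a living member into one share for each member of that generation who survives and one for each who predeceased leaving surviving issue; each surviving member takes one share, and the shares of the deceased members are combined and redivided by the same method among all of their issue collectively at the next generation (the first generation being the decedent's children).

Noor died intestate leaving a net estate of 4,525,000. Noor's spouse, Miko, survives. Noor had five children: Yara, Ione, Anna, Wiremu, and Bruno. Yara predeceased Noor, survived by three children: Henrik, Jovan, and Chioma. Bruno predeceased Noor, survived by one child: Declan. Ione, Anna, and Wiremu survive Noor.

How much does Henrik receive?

Miko first takes 150,000, leaving a balance of 4,375,000. Miko then takes two-fifths of the balance (1,750,000), for a total of 1,900,000. The remaining 2,625,000 passes to the descendants.
The descendants' portion (2,625,000) is divided at the children's generation into 5 shares of 525,000. Ione, Anna, and Wiremu each take 525,000. The 2 shares of the deceased (Yara and Bruno) are combined into a pool of 1,050,000.
That pool (1,050,000) is divided at the grandchildren's generation equally among Henrik, Jovan, Chioma, and Declan: 262,500 each.

Henrik receives 262,500.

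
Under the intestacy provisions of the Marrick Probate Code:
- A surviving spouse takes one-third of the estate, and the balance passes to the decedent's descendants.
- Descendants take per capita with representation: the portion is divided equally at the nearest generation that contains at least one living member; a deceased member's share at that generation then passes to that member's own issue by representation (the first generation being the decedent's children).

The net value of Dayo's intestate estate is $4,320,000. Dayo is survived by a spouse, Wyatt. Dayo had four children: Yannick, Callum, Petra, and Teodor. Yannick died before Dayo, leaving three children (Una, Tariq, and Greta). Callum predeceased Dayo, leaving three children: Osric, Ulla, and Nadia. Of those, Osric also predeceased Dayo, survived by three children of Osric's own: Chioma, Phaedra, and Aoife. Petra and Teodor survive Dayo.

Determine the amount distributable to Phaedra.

Wyatt takes one-third of $4,320,000 = $1,440,000. The remaining $2,880,000 passes to the descendants.
The descendants' portion ($2,880,000) is divided into 4 shares of $720,000: Petra and Teodor each take $720,000; Yannick's $720,000 share passes to Yannick's issue; Callum's $720,000 share passes to Callum's issue.
Yannick's share ($720,000) is divided into 3 shares of $240,000: Una, Tariq, and Greta each take $240,000.
Callum's share ($720,000) is divided into 3 shares of $240,000: Ulla and Nadia each take $240,000; Osric's $240,000 share passes to Osric's issue.
Osric's share ($240,000) is divided into 3 shares of $80,000: Chioma, Phaedra, and Aoife each take $80,000.

Phaedra receives $80,000.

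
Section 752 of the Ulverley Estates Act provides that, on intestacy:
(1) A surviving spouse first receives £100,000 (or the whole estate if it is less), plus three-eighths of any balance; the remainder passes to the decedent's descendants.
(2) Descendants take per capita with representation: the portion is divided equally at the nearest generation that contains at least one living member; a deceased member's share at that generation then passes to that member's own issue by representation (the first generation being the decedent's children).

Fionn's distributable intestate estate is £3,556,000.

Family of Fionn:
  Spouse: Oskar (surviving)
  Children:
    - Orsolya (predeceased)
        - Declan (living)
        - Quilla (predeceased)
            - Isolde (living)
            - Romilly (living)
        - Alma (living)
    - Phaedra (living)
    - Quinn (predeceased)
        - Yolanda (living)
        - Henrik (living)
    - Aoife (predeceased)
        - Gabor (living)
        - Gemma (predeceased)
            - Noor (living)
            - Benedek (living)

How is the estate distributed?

Oskar: £1,396,000; Declan: £180,000; Isolde: £90,000; Romilly: £90,000; Alma: £180,000; Phaedra: £540,000; Yolanda: £270,000; Henrik: £270,000; Gabor: £270,000; Noor: £135,000; Benedek: £135,000

Oskar first takes £100,000, leaving a balance of £3,456,000. Oskar then takes three-eighths of the balance (£1,296,000), for a total of £1,396,000. The remaining £2,160,000 passes to the descendants.
The descendants' portion (£2,160,000) is divided into 4 shares of £540,000: Phaedra takes £540,000; Orsolya's £540,000 share passes to Orsolya's issue; Quinn's £540,000 share passes to Quinn's issue; Aoife's £540,000 share passes to Aoife's issue.
Orsolya's share (£540,000) is divided into 3 shares of £180,000: Declan and Alma each take £180,000; Quilla's £180,000 share passes to Quilla's issue.
Quilla's share (£180,000) is divided into 2 shares of £90,000: Isolde and Romilly each take £90,000.
Quinn's share (£540,000) is divided into 2 shares of £270,000: Yolanda and Henrik each take £270,000.
Aoife's share (£540,000) is divided into 2 shares of £270,000: Gabor takes £270,000; Gemma's £270,000 share passes to Gemma's issue.
Gemma's share (£270,000) is divided into 2 shares of £135,000: Noor and Benedek each take £135,000.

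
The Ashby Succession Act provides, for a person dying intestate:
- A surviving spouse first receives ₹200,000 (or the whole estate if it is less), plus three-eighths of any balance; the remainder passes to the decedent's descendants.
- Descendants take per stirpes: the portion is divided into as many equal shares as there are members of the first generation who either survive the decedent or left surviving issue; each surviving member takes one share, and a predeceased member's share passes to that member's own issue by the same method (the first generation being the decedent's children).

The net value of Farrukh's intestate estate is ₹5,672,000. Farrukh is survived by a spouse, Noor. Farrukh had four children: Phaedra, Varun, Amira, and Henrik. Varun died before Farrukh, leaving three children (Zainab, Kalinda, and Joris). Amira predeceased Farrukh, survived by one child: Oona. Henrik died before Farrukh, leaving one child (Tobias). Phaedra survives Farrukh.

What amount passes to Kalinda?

Noor first takes ₹200,000, leaving a balance of ₹5,472,000. Noor then takes three-eighths of the balance (₹2,052,000), for a total of ₹2,252,000. The remaining ₹3,420,000 passes to the descendants.
The descendants' portion (₹3,420,000) is divided into 4 shares of ₹855,000: Phaedra takes ₹855,000; Varun's ₹855,000 share passes to Varun's issue; Amira's ₹855,000 share passes to Amira's issue; Henrik's ₹855,000 share passes to Henrik's issue.
Varun's share (₹855,000) is divided into 3 shares of ₹285,000: Zainab, Kalinda, and Joris each take ₹285,000.
Amira's share (₹855,000) passes entirely to Oona.
Henrik's share (₹855,000) passes entirely to Tobias.

Kalinda receives ₹285,000.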